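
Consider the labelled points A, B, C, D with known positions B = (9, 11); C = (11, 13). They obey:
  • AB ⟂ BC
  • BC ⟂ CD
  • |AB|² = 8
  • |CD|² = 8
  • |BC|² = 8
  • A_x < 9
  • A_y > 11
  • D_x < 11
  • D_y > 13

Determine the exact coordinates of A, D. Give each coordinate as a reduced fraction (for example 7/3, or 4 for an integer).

1. A_x = 7  [[AB ⟂ BC ⇒ -2x-2y+40=0] ∩ [|A−(9, 11)|²=8]]
2. A_y = 13  [[AB ⟂ BC ⇒ -2x-2y+40=0] ∩ [|A−(9, 11)|²=8]]
   so A = (7, 13)
3. D_x = 9  [[BC ⟂ CD ⇒ 2x+2y-48=0] ∩ [|D−(11, 13)|²=8]]
4. D_y = 15  [[BC ⟂ CD ⇒ 2x+2y-48=0] ∩ [|D−(11, 13)|²=8]]
   so D = (9, 15)

A = (7, 13)
D = (9, 15)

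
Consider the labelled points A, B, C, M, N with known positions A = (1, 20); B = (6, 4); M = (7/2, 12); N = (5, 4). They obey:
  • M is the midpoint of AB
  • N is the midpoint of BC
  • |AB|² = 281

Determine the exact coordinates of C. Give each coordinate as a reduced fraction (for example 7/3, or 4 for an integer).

1. C_x = 4  [C = 2·N−B = 2·(5, 4)−(6, 4)]
2. C_y = 4  [C = 2·N−B = 2·(5, 4)−(6, 4)]
   so C = (4, 4)

C = (4, 4)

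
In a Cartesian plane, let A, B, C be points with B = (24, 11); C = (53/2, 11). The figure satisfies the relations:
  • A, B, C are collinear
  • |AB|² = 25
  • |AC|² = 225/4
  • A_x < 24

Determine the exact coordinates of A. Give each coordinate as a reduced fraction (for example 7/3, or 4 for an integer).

1. A_x = 19  [[A, B, C are collinear ⇒ 5/2y-55/2=0] ∩ [|A−(24, 11)|²=25]]
2. A_y = 11  [[A, B, C are collinear ⇒ 5/2y-55/2=0] ∩ [|A−(24, 11)|²=25]]
   so A = (19, 11)

A = (19, 11)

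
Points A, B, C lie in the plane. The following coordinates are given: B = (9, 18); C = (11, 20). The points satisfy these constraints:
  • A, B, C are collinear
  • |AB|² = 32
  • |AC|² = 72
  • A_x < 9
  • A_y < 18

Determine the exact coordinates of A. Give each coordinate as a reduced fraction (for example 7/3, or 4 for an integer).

1. A_x = 5  [[A, B, C are collinear ⇒ -2x+2y-18=0] ∩ [|A−(9, 18)|²=32]]
2. A_y = 14  [[A, B, C are collinear ⇒ -2x+2y-18=0] ∩ [|A−(9, 18)|²=32]]
   so A = (5, 14)

A = (5, 14)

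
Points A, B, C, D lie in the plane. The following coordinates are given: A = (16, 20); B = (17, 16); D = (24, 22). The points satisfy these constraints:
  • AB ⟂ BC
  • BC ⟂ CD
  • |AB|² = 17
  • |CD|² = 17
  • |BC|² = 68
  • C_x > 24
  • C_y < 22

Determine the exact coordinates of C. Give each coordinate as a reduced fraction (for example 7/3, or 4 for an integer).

1. C_x = 25  [[AB ⟂ BC ⇒ 1x-4y+47=0] ∩ [|C−(24, 22)|²=17]]
2. C_y = 18  [[AB ⟂ BC ⇒ 1x-4y+47=0] ∩ [|C−(24, 22)|²=17]]
   so C = (25, 18)

C = (25, 18)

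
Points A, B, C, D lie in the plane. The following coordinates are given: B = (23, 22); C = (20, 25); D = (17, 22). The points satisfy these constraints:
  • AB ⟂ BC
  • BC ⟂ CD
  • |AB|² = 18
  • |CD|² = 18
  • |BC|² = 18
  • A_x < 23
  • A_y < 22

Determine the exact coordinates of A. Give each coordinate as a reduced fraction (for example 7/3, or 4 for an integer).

1. A_x = 20  [[AB ⟂ BC ⇒ 3x-3y-3=0] ∩ [|A−(23, 22)|²=18]]
2. A_y = 19  [[AB ⟂ BC ⇒ 3x-3y-3=0] ∩ [|A−(23, 22)|²=18]]
   so A = (20, 19)

A = (20, 19)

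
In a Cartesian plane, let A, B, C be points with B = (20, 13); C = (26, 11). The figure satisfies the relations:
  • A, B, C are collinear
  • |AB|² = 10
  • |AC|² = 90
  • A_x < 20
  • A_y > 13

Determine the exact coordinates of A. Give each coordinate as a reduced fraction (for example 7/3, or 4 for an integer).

1. A_x = 17  [[A, B, C are collinear ⇒ 2x+6y-118=0] ∩ [|A−(20, 13)|²=10]]
2. A_y = 14  [[A, B, C are collinear ⇒ 2x+6y-118=0] ∩ [|A−(20, 13)|²=10]]
   so A = (17, 14)

A = (17, 14)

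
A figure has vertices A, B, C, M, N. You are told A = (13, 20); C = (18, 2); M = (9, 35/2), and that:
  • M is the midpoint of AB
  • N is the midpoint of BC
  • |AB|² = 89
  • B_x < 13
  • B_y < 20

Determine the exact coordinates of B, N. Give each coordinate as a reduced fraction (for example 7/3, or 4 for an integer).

1. B_x = 5  [B = 2·M−A = 2·(9, 35/2)−(13, 20)]
2. B_y = 15  [B = 2·M−A = 2·(9, 35/2)−(13, 20)]
   so B = (5, 15)
3. N_x = 23/2  [2·N = B+C = (5, 15)+(18, 2)]
4. N_y = 17/2  [2·N = B+C = (5, 15)+(18, 2)]
   so N = (23/2, 17/2)

B = (5, 15)
N = (23/2, 17/2)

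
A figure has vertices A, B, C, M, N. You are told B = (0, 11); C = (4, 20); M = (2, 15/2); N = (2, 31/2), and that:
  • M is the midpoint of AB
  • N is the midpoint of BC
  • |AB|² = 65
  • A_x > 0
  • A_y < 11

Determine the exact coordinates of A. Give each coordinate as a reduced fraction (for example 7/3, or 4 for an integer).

A = (4, 4)

1. A_x = 4  [A = 2·M−B = 2·(2, 15/2)−(0, 11)]
2. A_y = 4  [A = 2·M−B = 2·(2, 15/2)−(0, 11)]
   so A = (4, 4)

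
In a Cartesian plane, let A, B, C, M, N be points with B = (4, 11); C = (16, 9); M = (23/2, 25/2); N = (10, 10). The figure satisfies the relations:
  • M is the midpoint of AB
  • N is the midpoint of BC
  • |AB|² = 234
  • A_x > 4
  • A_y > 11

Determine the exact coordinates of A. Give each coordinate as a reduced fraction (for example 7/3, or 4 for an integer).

1. A_x = 19  [A = 2·M−B = 2·(23/2, 25/2)−(4, 11)]
2. A_y = 14  [A = 2·M−B = 2·(23/2, 25/2)−(4, 11)]
   so A = (19, 14)

A = (19, 14)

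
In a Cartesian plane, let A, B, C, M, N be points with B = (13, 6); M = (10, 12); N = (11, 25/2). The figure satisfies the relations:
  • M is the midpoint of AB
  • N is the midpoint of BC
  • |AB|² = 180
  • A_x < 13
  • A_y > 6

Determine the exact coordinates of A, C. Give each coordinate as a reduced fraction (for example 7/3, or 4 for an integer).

1. A_x = 7  [A = 2·M−B = 2·(10, 12)−(13, 6)]
2. A_y = 18  [A = 2·M−B = 2·(10, 12)−(13, 6)]
   so A = (7, 18)
3. C_x = 9  [C = 2·N−B = 2·(11, 25/2)−(13, 6)]
4. C_y = 19  [C = 2·N−B = 2·(11, 25/2)−(13, 6)]
   so C = (9, 19)

A = (7, 18)
C = (9, 19)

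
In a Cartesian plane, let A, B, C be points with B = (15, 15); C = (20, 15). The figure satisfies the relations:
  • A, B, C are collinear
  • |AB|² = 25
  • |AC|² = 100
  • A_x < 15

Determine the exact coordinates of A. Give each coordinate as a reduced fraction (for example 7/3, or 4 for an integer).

A = (10, 15)

1. A_x = 10  [[A, B, C are collinear ⇒ 5y-75=0] ∩ [|A−(15, 15)|²=25]]
2. A_y = 15  [[A, B, C are collinear ⇒ 5y-75=0] ∩ [|A−(15, 15)|²=25]]
   so A = (10, 15)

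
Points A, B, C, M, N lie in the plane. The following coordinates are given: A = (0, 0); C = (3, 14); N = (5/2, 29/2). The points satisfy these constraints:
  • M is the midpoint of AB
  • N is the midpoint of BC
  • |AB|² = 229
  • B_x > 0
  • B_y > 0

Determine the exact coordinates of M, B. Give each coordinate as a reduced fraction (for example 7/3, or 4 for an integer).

1. B_x = 2  [B = 2·N−C = 2·(5/2, 29/2)−(3, 14)]
2. B_y = 15  [B = 2·N−C = 2·(5/2, 29/2)−(3, 14)]
   so B = (2, 15)
3. M_x = 1  [2·M = A+B = (0, 0)+(2, 15)]
4. M_y = 15/2  [2·M = A+B = (0, 0)+(2, 15)]
   so M = (1, 15/2)

M = (1, 15/2)
B = (2, 15)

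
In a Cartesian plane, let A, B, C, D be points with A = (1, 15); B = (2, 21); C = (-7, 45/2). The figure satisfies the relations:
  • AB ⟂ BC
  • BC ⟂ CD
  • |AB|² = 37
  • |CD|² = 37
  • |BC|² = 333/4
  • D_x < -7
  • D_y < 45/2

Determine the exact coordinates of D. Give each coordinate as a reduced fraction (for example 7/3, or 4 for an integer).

1. D_x = -8  [[BC ⟂ CD ⇒ -9x+3/2y-387/4=0] ∩ [|D−(-7, 45/2)|²=37]]
2. D_y = 33/2  [[BC ⟂ CD ⇒ -9x+3/2y-387/4=0] ∩ [|D−(-7, 45/2)|²=37]]
   so D = (-8, 33/2)

D = (-8, 33/2)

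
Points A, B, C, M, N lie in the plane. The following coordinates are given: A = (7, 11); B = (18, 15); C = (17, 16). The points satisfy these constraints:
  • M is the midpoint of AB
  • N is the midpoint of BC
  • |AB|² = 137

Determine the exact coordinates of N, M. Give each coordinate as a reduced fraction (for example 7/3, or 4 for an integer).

1. M_x = 25/2  [2·M = A+B = (7, 11)+(18, 15)]
2. M_y = 13  [2·M = A+B = (7, 11)+(18, 15)]
   so M = (25/2, 13)
3. N_x = 35/2  [2·N = B+C = (18, 15)+(17, 16)]
4. N_y = 31/2  [2·N = B+C = (18, 15)+(17, 16)]
   so N = (35/2, 31/2)

N = (35/2, 31/2)
M = (25/2, 13)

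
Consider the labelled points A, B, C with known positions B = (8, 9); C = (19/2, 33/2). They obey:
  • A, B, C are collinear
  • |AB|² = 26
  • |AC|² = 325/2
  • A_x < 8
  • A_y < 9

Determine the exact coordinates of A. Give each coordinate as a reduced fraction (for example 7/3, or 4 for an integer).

A = (7, 4)

1. A_x = 7  [[A, B, C are collinear ⇒ -15/2x+3/2y+93/2=0] ∩ [|A−(8, 9)|²=26]]
2. A_y = 4  [[A, B, C are collinear ⇒ -15/2x+3/2y+93/2=0] ∩ [|A−(8, 9)|²=26]]
   so A = (7, 4)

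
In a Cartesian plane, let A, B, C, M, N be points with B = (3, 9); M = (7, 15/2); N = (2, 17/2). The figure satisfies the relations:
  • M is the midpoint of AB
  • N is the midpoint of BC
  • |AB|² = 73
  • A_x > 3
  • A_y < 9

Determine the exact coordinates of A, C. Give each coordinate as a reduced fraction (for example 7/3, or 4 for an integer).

1. A_x = 11  [A = 2·M−B = 2·(7, 15/2)−(3, 9)]
2. A_y = 6  [A = 2·M−B = 2·(7, 15/2)−(3, 9)]
   so A = (11, 6)
3. C_x = 1  [C = 2·N−B = 2·(2, 17/2)−(3, 9)]
4. C_y = 8  [C = 2·N−B = 2·(2, 17/2)−(3, 9)]
   so C = (1, 8)

A = (11, 6)
C = (1, 8)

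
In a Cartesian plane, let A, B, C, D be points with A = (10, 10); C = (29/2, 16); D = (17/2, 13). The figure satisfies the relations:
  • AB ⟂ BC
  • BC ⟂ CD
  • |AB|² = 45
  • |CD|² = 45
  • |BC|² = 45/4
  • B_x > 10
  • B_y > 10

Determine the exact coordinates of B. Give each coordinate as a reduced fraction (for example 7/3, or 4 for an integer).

1. B_x = 16  [[BC ⟂ CD ⇒ 6x+3y-135=0] ∩ [|B−(10, 10)|²=45]]
2. B_y = 13  [[BC ⟂ CD ⇒ 6x+3y-135=0] ∩ [|B−(10, 10)|²=45]]
   so B = (16, 13)

B = (16, 13)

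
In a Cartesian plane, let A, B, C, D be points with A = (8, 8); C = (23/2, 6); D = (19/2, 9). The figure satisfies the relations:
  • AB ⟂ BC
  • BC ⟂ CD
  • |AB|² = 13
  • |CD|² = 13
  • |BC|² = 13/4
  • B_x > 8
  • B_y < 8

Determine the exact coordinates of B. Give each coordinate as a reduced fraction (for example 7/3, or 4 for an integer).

1. B_x = 10  [[BC ⟂ CD ⇒ 2x-3y-5=0] ∩ [|B−(8, 8)|²=13]]
2. B_y = 5  [[BC ⟂ CD ⇒ 2x-3y-5=0] ∩ [|B−(8, 8)|²=13]]
   so B = (10, 5)

B = (10, 5)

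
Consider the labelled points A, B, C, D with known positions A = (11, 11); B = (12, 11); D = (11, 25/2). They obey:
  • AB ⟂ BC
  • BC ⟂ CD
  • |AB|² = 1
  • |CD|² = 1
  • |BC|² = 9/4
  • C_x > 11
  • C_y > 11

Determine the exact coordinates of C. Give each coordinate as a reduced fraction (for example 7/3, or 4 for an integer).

C = (12, 25/2)

1. C_x = 12  [[AB ⟂ BC ⇒ 1x-12=0] ∩ [|C−(11, 25/2)|²=1]]
2. C_y = 25/2  [[AB ⟂ BC ⇒ 1x-12=0] ∩ [|C−(11, 25/2)|²=1]]
   so C = (12, 25/2)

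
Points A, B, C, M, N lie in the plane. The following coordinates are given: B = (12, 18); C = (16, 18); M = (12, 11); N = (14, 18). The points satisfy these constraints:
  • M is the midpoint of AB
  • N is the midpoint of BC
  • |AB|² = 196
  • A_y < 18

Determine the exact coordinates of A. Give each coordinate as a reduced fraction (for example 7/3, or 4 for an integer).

A = (12, 4)

1. A_x = 12  [A = 2·M−B = 2·(12, 11)−(12, 18)]
2. A_y = 4  [A = 2·M−B = 2·(12, 11)−(12, 18)]
   so A = (12, 4)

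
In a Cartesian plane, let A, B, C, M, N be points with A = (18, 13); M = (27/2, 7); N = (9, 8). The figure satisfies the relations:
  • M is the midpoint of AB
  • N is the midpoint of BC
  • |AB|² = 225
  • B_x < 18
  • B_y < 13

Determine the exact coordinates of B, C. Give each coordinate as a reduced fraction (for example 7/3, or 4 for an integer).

1. B_x = 9  [B = 2·M−A = 2·(27/2, 7)−(18, 13)]
2. B_y = 1  [B = 2·M−A = 2·(27/2, 7)−(18, 13)]
   so B = (9, 1)
3. C_x = 9  [C = 2·N−B = 2·(9, 8)−(9, 1)]
4. C_y = 15  [C = 2·N−B = 2·(9, 8)−(9, 1)]
   so C = (9, 15)

B = (9, 1)
C = (9, 15)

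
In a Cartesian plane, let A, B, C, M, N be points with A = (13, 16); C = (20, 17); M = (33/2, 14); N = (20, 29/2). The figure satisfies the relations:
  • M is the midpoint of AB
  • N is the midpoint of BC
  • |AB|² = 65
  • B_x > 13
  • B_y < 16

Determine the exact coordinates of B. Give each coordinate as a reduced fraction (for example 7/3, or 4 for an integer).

B = (20, 12)

1. B_x = 20  [B = 2·M−A = 2·(33/2, 14)−(13, 16)]
2. B_y = 12  [B = 2·M−A = 2·(33/2, 14)−(13, 16)]
   so B = (20, 12)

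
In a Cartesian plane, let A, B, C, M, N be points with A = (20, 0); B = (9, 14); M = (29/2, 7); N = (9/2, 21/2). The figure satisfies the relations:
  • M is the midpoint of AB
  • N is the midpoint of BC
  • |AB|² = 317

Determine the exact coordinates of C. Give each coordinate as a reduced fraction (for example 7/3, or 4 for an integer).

1. C_x = 0  [C = 2·N−B = 2·(9/2, 21/2)−(9, 14)]
2. C_y = 7  [C = 2·N−B = 2·(9/2, 21/2)−(9, 14)]
   so C = (0, 7)

C = (0, 7)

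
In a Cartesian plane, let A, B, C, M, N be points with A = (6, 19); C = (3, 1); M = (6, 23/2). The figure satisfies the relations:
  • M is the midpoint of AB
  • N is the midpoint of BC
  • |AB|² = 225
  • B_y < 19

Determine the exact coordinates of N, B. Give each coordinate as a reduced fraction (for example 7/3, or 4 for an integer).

1. B_x = 6  [B = 2·M−A = 2·(6, 23/2)−(6, 19)]
2. B_y = 4  [B = 2·M−A = 2·(6, 23/2)−(6, 19)]
   so B = (6, 4)
3. N_x = 9/2  [2·N = B+C = (6, 4)+(3, 1)]
4. N_y = 5/2  [2·N = B+C = (6, 4)+(3, 1)]
   so N = (9/2, 5/2)

N = (9/2, 5/2)
B = (6, 4)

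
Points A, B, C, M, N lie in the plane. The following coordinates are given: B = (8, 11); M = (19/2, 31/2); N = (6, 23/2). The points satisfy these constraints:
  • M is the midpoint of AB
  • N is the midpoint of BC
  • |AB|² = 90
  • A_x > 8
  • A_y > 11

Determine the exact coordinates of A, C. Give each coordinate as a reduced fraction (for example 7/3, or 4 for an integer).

1. A_x = 11  [A = 2·M−B = 2·(19/2, 31/2)−(8, 11)]
2. A_y = 20  [A = 2·M−B = 2·(19/2, 31/2)−(8, 11)]
   so A = (11, 20)
3. C_x = 4  [C = 2·N−B = 2·(6, 23/2)−(8, 11)]
4. C_y = 12  [C = 2·N−B = 2·(6, 23/2)−(8, 11)]
   so C = (4, 12)

A = (11, 20)
C = (4, 12)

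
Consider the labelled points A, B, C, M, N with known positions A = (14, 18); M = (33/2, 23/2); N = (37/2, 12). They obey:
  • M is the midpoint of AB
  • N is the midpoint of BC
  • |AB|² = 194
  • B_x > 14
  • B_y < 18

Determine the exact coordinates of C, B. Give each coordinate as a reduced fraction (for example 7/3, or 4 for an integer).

C = (18, 19)
B = (19, 5)

1. B_x = 19  [B = 2·M−A = 2·(33/2, 23/2)−(14, 18)]
2. B_y = 5  [B = 2·M−A = 2·(33/2, 23/2)−(14, 18)]
   so B = (19, 5)
3. C_x = 18  [C = 2·N−B = 2·(37/2, 12)−(19, 5)]
4. C_y = 19  [C = 2·N−B = 2·(37/2, 12)−(19, 5)]
   so C = (18, 19)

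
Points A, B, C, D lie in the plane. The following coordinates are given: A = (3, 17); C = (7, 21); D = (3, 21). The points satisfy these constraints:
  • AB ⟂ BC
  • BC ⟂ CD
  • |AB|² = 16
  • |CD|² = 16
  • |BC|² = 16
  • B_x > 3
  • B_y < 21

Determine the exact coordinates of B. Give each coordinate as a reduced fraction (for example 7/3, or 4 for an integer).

1. B_x = 7  [[BC ⟂ CD ⇒ 4x-28=0] ∩ [|B−(3, 17)|²=16]]
2. B_y = 17  [[BC ⟂ CD ⇒ 4x-28=0] ∩ [|B−(3, 17)|²=16]]
   so B = (7, 17)

B = (7, 17)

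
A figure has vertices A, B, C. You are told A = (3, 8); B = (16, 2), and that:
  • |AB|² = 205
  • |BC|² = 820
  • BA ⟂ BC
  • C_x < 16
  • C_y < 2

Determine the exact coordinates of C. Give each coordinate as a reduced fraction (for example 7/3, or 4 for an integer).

1. C_x = 4  [[BA ⟂ BC ⇒ -13x+6y+196=0] ∩ [|C−(16, 2)|²=820]]
2. C_y = -24  [[BA ⟂ BC ⇒ -13x+6y+196=0] ∩ [|C−(16, 2)|²=820]]
   so C = (4, -24)

C = (4, -24)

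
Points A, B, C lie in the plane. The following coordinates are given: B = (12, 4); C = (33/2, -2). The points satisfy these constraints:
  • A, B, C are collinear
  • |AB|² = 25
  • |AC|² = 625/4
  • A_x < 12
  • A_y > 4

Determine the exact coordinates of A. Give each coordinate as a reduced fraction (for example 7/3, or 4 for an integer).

A = (9, 8)

1. A_x = 9  [[A, B, C are collinear ⇒ 6x+9/2y-90=0] ∩ [|A−(12, 4)|²=25]]
2. A_y = 8  [[A, B, C are collinear ⇒ 6x+9/2y-90=0] ∩ [|A−(12, 4)|²=25]]
   so A = (9, 8)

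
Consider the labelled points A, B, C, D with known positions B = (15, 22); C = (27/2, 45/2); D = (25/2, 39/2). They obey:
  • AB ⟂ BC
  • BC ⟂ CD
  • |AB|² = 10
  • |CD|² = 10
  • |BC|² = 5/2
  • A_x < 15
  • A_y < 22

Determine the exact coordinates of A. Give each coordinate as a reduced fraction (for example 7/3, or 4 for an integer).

1. A_x = 14  [[AB ⟂ BC ⇒ 3/2x-1/2y-23/2=0] ∩ [|A−(15, 22)|²=10]]
2. A_y = 19  [[AB ⟂ BC ⇒ 3/2x-1/2y-23/2=0] ∩ [|A−(15, 22)|²=10]]
   so A = (14, 19)

A = (14, 19)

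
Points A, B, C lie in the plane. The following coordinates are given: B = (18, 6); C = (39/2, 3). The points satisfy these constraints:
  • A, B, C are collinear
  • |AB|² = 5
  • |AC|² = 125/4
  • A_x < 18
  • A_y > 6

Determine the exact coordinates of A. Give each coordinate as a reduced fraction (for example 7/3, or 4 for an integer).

1. A_x = 17  [[A, B, C are collinear ⇒ 3x+3/2y-63=0] ∩ [|A−(18, 6)|²=5]]
2. A_y = 8  [[A, B, C are collinear ⇒ 3x+3/2y-63=0] ∩ [|A−(18, 6)|²=5]]
   so A = (17, 8)

A = (17, 8)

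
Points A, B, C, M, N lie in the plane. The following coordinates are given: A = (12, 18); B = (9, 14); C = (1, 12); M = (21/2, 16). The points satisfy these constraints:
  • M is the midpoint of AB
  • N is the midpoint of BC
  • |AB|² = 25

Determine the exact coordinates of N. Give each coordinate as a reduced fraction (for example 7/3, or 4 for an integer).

1. N_x = 5  [2·N = B+C = (9, 14)+(1, 12)]
2. N_y = 13  [2·N = B+C = (9, 14)+(1, 12)]
   so N = (5, 13)

N = (5, 13)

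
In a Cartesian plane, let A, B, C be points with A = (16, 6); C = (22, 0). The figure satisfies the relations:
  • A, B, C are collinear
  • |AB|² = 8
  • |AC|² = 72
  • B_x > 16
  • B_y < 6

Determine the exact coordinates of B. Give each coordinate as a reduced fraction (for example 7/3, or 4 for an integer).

1. B_x = 18  [[A, B, C are collinear ⇒ -6x-6y+132=0] ∩ [|B−(16, 6)|²=8]]
2. B_y = 4  [[A, B, C are collinear ⇒ -6x-6y+132=0] ∩ [|B−(16, 6)|²=8]]
   so B = (18, 4)

B = (18, 4)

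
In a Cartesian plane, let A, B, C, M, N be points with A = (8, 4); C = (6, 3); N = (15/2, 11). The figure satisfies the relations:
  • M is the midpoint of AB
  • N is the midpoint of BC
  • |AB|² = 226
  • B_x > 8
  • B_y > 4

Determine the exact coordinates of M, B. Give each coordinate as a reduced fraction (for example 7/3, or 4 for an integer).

M = (17/2, 23/2)
B = (9, 19)

1. B_x = 9  [B = 2·N−C = 2·(15/2, 11)−(6, 3)]
2. B_y = 19  [B = 2·N−C = 2·(15/2, 11)−(6, 3)]
   so B = (9, 19)
3. M_x = 17/2  [2·M = A+B = (8, 4)+(9, 19)]
4. M_y = 23/2  [2·M = A+B = (8, 4)+(9, 19)]
   so M = (17/2, 23/2)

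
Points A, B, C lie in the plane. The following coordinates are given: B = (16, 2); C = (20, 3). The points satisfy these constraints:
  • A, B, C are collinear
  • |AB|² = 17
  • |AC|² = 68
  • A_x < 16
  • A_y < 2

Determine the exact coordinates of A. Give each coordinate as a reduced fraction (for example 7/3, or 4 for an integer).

1. A_x = 12  [[A, B, C are collinear ⇒ -1x+4y+8=0] ∩ [|A−(16, 2)|²=17]]
2. A_y = 1  [[A, B, C are collinear ⇒ -1x+4y+8=0] ∩ [|A−(16, 2)|²=17]]
   so A = (12, 1)

A = (12, 1)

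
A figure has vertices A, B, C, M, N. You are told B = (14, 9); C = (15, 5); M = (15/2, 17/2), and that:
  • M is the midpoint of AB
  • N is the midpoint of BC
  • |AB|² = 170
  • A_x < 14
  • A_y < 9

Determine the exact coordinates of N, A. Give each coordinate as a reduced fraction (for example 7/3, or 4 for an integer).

N = (29/2, 7)
A = (1, 8)

1. A_x = 1  [A = 2·M−B = 2·(15/2, 17/2)−(14, 9)]
2. A_y = 8  [A = 2·M−B = 2·(15/2, 17/2)−(14, 9)]
   so A = (1, 8)
3. N_x = 29/2  [2·N = B+C = (14, 9)+(15, 5)]
4. N_y = 7  [2·N = B+C = (14, 9)+(15, 5)]
   so N = (29/2, 7)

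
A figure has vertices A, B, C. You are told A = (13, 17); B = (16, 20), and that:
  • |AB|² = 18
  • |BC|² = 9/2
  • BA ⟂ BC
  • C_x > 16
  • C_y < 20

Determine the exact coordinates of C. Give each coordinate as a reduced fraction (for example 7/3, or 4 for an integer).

C = (35/2, 37/2)

1. C_x = 35/2  [[BA ⟂ BC ⇒ -3x-3y+108=0] ∩ [|C−(16, 20)|²=9/2]]
2. C_y = 37/2  [[BA ⟂ BC ⇒ -3x-3y+108=0] ∩ [|C−(16, 20)|²=9/2]]
   so C = (35/2, 37/2)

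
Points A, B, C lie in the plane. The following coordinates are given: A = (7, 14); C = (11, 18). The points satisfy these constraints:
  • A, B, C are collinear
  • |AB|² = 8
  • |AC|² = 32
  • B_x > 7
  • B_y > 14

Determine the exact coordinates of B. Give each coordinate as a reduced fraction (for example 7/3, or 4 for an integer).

1. B_x = 9  [[A, B, C are collinear ⇒ 4x-4y+28=0] ∩ [|B−(7, 14)|²=8]]
2. B_y = 16  [[A, B, C are collinear ⇒ 4x-4y+28=0] ∩ [|B−(7, 14)|²=8]]
   so B = (9, 16)

B = (9, 16)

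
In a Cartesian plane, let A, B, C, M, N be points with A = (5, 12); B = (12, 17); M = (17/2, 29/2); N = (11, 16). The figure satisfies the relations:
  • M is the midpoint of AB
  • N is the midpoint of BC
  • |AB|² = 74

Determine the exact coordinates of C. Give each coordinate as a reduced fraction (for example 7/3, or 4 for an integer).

C = (10, 15)

1. C_x = 10  [C = 2·N−B = 2·(11, 16)−(12, 17)]
2. C_y = 15  [C = 2·N−B = 2·(11, 16)−(12, 17)]
   so C = (10, 15)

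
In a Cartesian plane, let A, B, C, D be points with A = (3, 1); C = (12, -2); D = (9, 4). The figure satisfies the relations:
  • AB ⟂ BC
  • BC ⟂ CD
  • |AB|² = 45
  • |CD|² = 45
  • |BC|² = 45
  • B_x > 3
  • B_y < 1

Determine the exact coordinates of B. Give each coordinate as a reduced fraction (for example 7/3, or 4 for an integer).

1. B_x = 6  [[BC ⟂ CD ⇒ 3x-6y-48=0] ∩ [|B−(3, 1)|²=45]]
2. B_y = -5  [[BC ⟂ CD ⇒ 3x-6y-48=0] ∩ [|B−(3, 1)|²=45]]
   so B = (6, -5)

B = (6, -5)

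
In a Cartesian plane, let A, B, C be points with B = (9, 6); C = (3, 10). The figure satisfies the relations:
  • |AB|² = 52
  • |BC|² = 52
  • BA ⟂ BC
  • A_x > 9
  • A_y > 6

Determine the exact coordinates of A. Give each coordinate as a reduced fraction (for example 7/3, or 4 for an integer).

A = (13, 12)

1. A_x = 13  [[BA ⟂ BC ⇒ -6x+4y+30=0] ∩ [|A−(9, 6)|²=52]]
2. A_y = 12  [[BA ⟂ BC ⇒ -6x+4y+30=0] ∩ [|A−(9, 6)|²=52]]
   so A = (13, 12)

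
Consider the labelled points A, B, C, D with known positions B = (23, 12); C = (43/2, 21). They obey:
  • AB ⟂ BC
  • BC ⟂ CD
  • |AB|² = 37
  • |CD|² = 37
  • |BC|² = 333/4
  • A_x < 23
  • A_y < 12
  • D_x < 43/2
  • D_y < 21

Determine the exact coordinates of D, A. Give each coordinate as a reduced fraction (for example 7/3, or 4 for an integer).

D = (31/2, 20)
A = (17, 11)

1. D_x = 31/2  [[BC ⟂ CD ⇒ -3/2x+9y-627/4=0] ∩ [|D−(43/2, 21)|²=37]]
2. D_y = 20  [[BC ⟂ CD ⇒ -3/2x+9y-627/4=0] ∩ [|D−(43/2, 21)|²=37]]
   so D = (31/2, 20)
3. A_x = 17  [[AB ⟂ BC ⇒ 3/2x-9y+147/2=0] ∩ [|A−(23, 12)|²=37]]
4. A_y = 11  [[AB ⟂ BC ⇒ 3/2x-9y+147/2=0] ∩ [|A−(23, 12)|²=37]]
   so A = (17, 11)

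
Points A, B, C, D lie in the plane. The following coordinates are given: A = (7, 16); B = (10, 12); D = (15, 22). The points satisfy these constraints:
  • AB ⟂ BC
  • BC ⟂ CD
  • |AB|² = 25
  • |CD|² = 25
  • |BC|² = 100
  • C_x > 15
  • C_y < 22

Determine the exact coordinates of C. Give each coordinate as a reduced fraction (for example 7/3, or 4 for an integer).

C = (18, 18)

1. C_x = 18  [[AB ⟂ BC ⇒ 3x-4y+18=0] ∩ [|C−(15, 22)|²=25]]
2. C_y = 18  [[AB ⟂ BC ⇒ 3x-4y+18=0] ∩ [|C−(15, 22)|²=25]]
   so C = (18, 18)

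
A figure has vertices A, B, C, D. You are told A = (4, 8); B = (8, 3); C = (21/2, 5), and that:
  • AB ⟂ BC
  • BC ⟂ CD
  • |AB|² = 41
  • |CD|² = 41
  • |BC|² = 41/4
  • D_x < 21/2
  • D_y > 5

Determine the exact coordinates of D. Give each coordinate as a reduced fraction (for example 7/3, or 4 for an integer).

D = (13/2, 10)

1. D_x = 13/2  [[BC ⟂ CD ⇒ 5/2x+2y-145/4=0] ∩ [|D−(21/2, 5)|²=41]]
2. D_y = 10  [[BC ⟂ CD ⇒ 5/2x+2y-145/4=0] ∩ [|D−(21/2, 5)|²=41]]
   so D = (13/2, 10)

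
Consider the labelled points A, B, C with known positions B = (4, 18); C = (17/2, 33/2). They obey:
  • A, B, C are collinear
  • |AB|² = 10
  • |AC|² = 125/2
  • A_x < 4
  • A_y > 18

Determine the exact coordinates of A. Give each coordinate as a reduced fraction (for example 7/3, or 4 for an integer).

A = (1, 19)

1. A_x = 1  [[A, B, C are collinear ⇒ 3/2x+9/2y-87=0] ∩ [|A−(4, 18)|²=10]]
2. A_y = 19  [[A, B, C are collinear ⇒ 3/2x+9/2y-87=0] ∩ [|A−(4, 18)|²=10]]
   so A = (1, 19)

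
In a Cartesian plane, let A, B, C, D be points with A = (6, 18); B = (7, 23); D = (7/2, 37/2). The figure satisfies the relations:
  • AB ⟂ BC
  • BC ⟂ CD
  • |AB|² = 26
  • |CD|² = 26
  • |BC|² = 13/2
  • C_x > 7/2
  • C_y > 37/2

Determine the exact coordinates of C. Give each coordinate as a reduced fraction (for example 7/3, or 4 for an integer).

C = (9/2, 47/2)

1. C_x = 9/2  [[AB ⟂ BC ⇒ 1x+5y-122=0] ∩ [|C−(7/2, 37/2)|²=26]]
2. C_y = 47/2  [[AB ⟂ BC ⇒ 1x+5y-122=0] ∩ [|C−(7/2, 37/2)|²=26]]
   so C = (9/2, 47/2)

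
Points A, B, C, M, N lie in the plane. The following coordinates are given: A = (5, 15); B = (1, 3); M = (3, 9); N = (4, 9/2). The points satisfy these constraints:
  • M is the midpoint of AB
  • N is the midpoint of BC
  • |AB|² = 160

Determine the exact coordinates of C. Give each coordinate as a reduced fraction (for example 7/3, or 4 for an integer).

C = (7, 6)

1. C_x = 7  [C = 2·N−B = 2·(4, 9/2)−(1, 3)]
2. C_y = 6  [C = 2·N−B = 2·(4, 9/2)−(1, 3)]
   so C = (7, 6)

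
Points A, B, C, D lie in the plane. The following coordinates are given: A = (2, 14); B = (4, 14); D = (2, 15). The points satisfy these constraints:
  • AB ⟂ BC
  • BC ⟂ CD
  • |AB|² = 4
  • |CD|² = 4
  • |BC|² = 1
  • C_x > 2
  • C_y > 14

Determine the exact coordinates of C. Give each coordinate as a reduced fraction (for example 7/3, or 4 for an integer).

C = (4, 15)

1. C_x = 4  [[AB ⟂ BC ⇒ 2x-8=0] ∩ [|C−(2, 15)|²=4]]
2. C_y = 15  [[AB ⟂ BC ⇒ 2x-8=0] ∩ [|C−(2, 15)|²=4]]
   so C = (4, 15)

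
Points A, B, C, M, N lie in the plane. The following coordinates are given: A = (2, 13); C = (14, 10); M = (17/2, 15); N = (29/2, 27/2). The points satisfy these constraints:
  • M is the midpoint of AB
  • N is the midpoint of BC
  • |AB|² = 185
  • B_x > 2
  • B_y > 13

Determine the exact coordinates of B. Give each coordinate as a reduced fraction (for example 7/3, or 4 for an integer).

B = (15, 17)

1. B_x = 15  [B = 2·M−A = 2·(17/2, 15)−(2, 13)]
2. B_y = 17  [B = 2·M−A = 2·(17/2, 15)−(2, 13)]
   so B = (15, 17)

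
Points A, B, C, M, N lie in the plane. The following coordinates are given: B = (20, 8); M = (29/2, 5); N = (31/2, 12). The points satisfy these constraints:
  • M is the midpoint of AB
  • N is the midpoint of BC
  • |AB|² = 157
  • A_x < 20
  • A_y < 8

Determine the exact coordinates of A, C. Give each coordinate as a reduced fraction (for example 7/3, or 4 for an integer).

1. A_x = 9  [A = 2·M−B = 2·(29/2, 5)−(20, 8)]
2. A_y = 2  [A = 2·M−B = 2·(29/2, 5)−(20, 8)]
   so A = (9, 2)
3. C_x = 11  [C = 2·N−B = 2·(31/2, 12)−(20, 8)]
4. C_y = 16  [C = 2·N−B = 2·(31/2, 12)−(20, 8)]
   so C = (11, 16)

A = (9, 2)
C = (11, 16)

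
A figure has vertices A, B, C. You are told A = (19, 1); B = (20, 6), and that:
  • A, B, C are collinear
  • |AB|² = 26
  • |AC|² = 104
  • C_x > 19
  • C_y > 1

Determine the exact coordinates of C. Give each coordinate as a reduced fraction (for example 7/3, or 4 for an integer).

C = (21, 11)

1. C_x = 21  [[A, B, C are collinear ⇒ -5x+1y+94=0] ∩ [|C−(19, 1)|²=104]]
2. C_y = 11  [[A, B, C are collinear ⇒ -5x+1y+94=0] ∩ [|C−(19, 1)|²=104]]
   so C = (21, 11)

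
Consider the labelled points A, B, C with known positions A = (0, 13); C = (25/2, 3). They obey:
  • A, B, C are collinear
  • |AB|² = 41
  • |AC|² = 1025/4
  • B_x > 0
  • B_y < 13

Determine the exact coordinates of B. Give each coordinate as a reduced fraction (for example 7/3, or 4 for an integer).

B = (5, 9)

1. B_x = 5  [[A, B, C are collinear ⇒ -10x-25/2y+325/2=0] ∩ [|B−(0, 13)|²=41]]
2. B_y = 9  [[A, B, C are collinear ⇒ -10x-25/2y+325/2=0] ∩ [|B−(0, 13)|²=41]]
   so B = (5, 9)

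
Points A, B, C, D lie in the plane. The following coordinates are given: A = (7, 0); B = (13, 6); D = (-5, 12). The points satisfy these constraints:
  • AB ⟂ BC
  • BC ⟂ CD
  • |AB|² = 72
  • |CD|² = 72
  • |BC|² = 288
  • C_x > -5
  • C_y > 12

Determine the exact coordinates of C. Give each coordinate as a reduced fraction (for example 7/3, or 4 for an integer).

1. C_x = 1  [[AB ⟂ BC ⇒ 6x+6y-114=0] ∩ [|C−(-5, 12)|²=72]]
2. C_y = 18  [[AB ⟂ BC ⇒ 6x+6y-114=0] ∩ [|C−(-5, 12)|²=72]]
   so C = (1, 18)

C = (1, 18)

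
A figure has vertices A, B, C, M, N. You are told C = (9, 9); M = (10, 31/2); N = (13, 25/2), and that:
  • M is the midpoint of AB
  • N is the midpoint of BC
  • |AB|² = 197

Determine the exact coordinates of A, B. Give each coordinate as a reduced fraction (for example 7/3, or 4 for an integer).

1. B_x = 17  [B = 2·N−C = 2·(13, 25/2)−(9, 9)]
2. B_y = 16  [B = 2·N−C = 2·(13, 25/2)−(9, 9)]
   so B = (17, 16)
3. A_x = 3  [A = 2·M−B = 2·(10, 31/2)−(17, 16)]
4. A_y = 15  [A = 2·M−B = 2·(10, 31/2)−(17, 16)]
   so A = (3, 15)

A = (3, 15)
B = (17, 16)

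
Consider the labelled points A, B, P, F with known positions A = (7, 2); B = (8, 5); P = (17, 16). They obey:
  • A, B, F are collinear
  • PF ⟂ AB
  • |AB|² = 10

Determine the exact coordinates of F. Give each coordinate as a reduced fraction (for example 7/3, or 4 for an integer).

1. F_x = 61/5  [[A, B, F are collinear ⇒ -3x+1y+19=0] ∩ [PF ⟂ AB ⇒ 1x+3y-65=0]]
2. F_y = 88/5  [[A, B, F are collinear ⇒ -3x+1y+19=0] ∩ [PF ⟂ AB ⇒ 1x+3y-65=0]]
   so F = (61/5, 88/5)

F = (61/5, 88/5)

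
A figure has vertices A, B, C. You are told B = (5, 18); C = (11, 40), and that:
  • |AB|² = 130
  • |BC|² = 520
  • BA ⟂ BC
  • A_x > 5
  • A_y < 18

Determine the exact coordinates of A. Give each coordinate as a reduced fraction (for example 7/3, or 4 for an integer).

1. A_x = 16  [[BA ⟂ BC ⇒ 6x+22y-426=0] ∩ [|A−(5, 18)|²=130]]
2. A_y = 15  [[BA ⟂ BC ⇒ 6x+22y-426=0] ∩ [|A−(5, 18)|²=130]]
   so A = (16, 15)

A = (16, 15)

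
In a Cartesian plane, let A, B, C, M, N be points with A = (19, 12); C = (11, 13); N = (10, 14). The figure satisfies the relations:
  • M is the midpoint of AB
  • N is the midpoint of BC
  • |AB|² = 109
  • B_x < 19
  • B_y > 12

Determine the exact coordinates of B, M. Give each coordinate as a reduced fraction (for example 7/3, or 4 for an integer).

B = (9, 15)
M = (14, 27/2)

1. B_x = 9  [B = 2·N−C = 2·(10, 14)−(11, 13)]
2. B_y = 15  [B = 2·N−C = 2·(10, 14)−(11, 13)]
   so B = (9, 15)
3. M_x = 14  [2·M = A+B = (19, 12)+(9, 15)]
4. M_y = 27/2  [2·M = A+B = (19, 12)+(9, 15)]
   so M = (14, 27/2)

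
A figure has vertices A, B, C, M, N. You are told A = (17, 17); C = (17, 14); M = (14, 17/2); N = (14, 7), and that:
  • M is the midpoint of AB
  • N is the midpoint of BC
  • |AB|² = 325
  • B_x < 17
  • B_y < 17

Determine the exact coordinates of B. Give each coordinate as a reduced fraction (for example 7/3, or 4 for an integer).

B = (11, 0)

1. B_x = 11  [B = 2·M−A = 2·(14, 17/2)−(17, 17)]
2. B_y = 0  [B = 2·M−A = 2·(14, 17/2)−(17, 17)]
   so B = (11, 0)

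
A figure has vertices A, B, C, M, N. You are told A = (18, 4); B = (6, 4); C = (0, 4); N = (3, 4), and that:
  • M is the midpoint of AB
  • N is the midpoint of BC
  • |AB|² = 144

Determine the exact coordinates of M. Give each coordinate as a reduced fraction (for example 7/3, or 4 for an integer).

M = (12, 4)

1. M_x = 12  [2·M = A+B = (18, 4)+(6, 4)]
2. M_y = 4  [2·M = A+B = (18, 4)+(6, 4)]
   so M = (12, 4)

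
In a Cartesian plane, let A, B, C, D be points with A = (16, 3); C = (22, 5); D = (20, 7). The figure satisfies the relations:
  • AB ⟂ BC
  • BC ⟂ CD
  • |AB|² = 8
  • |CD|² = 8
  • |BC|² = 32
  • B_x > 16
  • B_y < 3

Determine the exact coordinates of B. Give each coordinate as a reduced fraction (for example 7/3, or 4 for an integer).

1. B_x = 18  [[BC ⟂ CD ⇒ 2x-2y-34=0] ∩ [|B−(16, 3)|²=8]]
2. B_y = 1  [[BC ⟂ CD ⇒ 2x-2y-34=0] ∩ [|B−(16, 3)|²=8]]
   so B = (18, 1)

B = (18, 1)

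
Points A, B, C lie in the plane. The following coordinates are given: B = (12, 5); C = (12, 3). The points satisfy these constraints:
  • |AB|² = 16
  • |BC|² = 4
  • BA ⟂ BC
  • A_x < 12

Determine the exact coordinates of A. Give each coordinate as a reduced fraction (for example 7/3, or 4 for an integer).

A = (8, 5)

1. A_x = 8  [[BA ⟂ BC ⇒ -2y+10=0] ∩ [|A−(12, 5)|²=16]]
2. A_y = 5  [[BA ⟂ BC ⇒ -2y+10=0] ∩ [|A−(12, 5)|²=16]]
   so A = (8, 5)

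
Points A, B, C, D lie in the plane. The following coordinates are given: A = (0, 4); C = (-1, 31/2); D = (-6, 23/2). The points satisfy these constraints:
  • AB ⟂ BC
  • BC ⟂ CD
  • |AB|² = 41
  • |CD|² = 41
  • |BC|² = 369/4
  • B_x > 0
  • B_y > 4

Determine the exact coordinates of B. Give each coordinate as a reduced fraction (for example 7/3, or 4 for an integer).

B = (5, 8)

1. B_x = 5  [[BC ⟂ CD ⇒ 5x+4y-57=0] ∩ [|B−(0, 4)|²=41]]
2. B_y = 8  [[BC ⟂ CD ⇒ 5x+4y-57=0] ∩ [|B−(0, 4)|²=41]]
   so B = (5, 8)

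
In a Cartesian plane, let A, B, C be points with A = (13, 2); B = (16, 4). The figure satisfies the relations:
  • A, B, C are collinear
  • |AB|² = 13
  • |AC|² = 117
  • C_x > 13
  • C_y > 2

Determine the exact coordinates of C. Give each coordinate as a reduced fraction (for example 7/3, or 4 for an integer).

C = (22, 8)

1. C_x = 22  [[A, B, C are collinear ⇒ -2x+3y+20=0] ∩ [|C−(13, 2)|²=117]]
2. C_y = 8  [[A, B, C are collinear ⇒ -2x+3y+20=0] ∩ [|C−(13, 2)|²=117]]
   so C = (22, 8)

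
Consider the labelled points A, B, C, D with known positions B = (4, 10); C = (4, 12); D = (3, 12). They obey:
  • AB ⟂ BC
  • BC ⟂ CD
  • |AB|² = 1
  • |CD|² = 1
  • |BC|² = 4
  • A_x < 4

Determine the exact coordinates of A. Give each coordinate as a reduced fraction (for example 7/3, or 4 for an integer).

1. A_x = 3  [[AB ⟂ BC ⇒ -2y+20=0] ∩ [|A−(4, 10)|²=1]]
2. A_y = 10  [[AB ⟂ BC ⇒ -2y+20=0] ∩ [|A−(4, 10)|²=1]]
   so A = (3, 10)

A = (3, 10)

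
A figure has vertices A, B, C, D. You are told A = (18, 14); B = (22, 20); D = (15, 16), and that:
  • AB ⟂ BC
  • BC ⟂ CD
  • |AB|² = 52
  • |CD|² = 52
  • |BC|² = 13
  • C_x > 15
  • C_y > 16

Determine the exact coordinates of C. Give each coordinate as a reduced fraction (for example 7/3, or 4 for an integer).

C = (19, 22)

1. C_x = 19  [[AB ⟂ BC ⇒ 4x+6y-208=0] ∩ [|C−(15, 16)|²=52]]
2. C_y = 22  [[AB ⟂ BC ⇒ 4x+6y-208=0] ∩ [|C−(15, 16)|²=52]]
   so C = (19, 22)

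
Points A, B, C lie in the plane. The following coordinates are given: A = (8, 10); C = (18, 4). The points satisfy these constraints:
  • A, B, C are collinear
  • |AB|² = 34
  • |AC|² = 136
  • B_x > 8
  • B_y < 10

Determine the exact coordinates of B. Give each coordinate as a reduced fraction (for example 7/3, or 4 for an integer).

B = (13, 7)

1. B_x = 13  [[A, B, C are collinear ⇒ -6x-10y+148=0] ∩ [|B−(8, 10)|²=34]]
2. B_y = 7  [[A, B, C are collinear ⇒ -6x-10y+148=0] ∩ [|B−(8, 10)|²=34]]
   so B = (13, 7)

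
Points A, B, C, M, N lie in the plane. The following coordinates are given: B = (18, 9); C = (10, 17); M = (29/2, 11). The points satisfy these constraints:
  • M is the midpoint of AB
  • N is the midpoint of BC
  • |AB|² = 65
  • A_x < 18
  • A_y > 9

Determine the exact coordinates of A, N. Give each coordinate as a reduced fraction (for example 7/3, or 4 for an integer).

1. A_x = 11  [A = 2·M−B = 2·(29/2, 11)−(18, 9)]
2. A_y = 13  [A = 2·M−B = 2·(29/2, 11)−(18, 9)]
   so A = (11, 13)
3. N_x = 14  [2·N = B+C = (18, 9)+(10, 17)]
4. N_y = 13  [2·N = B+C = (18, 9)+(10, 17)]
   so N = (14, 13)

A = (11, 13)
N = (14, 13)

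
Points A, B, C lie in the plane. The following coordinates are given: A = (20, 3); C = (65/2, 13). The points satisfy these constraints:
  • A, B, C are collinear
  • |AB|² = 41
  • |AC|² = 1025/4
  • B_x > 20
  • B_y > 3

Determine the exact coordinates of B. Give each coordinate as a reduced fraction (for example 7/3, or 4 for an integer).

1. B_x = 25  [[A, B, C are collinear ⇒ 10x-25/2y-325/2=0] ∩ [|B−(20, 3)|²=41]]
2. B_y = 7  [[A, B, C are collinear ⇒ 10x-25/2y-325/2=0] ∩ [|B−(20, 3)|²=41]]
   so B = (25, 7)

B = (25, 7)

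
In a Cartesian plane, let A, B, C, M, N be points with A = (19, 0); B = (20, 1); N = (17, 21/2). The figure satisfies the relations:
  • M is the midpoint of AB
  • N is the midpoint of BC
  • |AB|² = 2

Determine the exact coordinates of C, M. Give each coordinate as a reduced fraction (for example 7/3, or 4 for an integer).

1. M_x = 39/2  [2·M = A+B = (19, 0)+(20, 1)]
2. M_y = 1/2  [2·M = A+B = (19, 0)+(20, 1)]
   so M = (39/2, 1/2)
3. C_x = 14  [C = 2·N−B = 2·(17, 21/2)−(20, 1)]
4. C_y = 20  [C = 2·N−B = 2·(17, 21/2)−(20, 1)]
   so C = (14, 20)

C = (14, 20)
M = (39/2, 1/2)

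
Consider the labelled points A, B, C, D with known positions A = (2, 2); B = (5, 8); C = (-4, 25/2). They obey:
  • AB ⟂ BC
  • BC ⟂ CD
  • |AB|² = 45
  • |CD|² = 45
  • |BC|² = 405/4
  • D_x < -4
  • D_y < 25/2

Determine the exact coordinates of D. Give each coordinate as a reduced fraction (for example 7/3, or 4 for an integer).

D = (-7, 13/2)

1. D_x = -7  [[BC ⟂ CD ⇒ -9x+9/2y-369/4=0] ∩ [|D−(-4, 25/2)|²=45]]
2. D_y = 13/2  [[BC ⟂ CD ⇒ -9x+9/2y-369/4=0] ∩ [|D−(-4, 25/2)|²=45]]
   so D = (-7, 13/2)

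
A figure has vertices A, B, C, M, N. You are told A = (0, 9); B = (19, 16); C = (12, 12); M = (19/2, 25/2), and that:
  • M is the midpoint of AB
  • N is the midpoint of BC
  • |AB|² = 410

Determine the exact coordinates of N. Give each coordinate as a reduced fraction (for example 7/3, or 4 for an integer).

1. N_x = 31/2  [2·N = B+C = (19, 16)+(12, 12)]
2. N_y = 14  [2·N = B+C = (19, 16)+(12, 12)]
   so N = (31/2, 14)

N = (31/2, 14)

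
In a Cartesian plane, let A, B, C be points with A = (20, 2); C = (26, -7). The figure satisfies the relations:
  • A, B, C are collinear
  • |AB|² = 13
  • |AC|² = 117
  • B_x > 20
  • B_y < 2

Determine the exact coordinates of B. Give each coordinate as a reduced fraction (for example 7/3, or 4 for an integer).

1. B_x = 22  [[A, B, C are collinear ⇒ -9x-6y+192=0] ∩ [|B−(20, 2)|²=13]]
2. B_y = -1  [[A, B, C are collinear ⇒ -9x-6y+192=0] ∩ [|B−(20, 2)|²=13]]
   so B = (22, -1)

B = (22, -1)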